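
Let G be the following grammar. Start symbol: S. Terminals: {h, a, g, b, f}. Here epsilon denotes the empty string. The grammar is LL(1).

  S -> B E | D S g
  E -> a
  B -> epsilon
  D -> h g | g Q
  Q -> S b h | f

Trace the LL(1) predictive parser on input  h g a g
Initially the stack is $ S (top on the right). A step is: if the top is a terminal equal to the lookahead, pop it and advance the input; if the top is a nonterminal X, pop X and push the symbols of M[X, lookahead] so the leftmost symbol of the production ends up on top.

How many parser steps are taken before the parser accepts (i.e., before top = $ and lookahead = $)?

9

step 1: stack=$ S  input=h g a g $  — expand S -> D S g
step 2: stack=$ g S D  input=h g a g $  — expand D -> h g
step 3: stack=$ g S g h  input=h g a g $  — match h
step 4: stack=$ g S g  input=g a g $  — match g
step 5: stack=$ g S  input=a g $  — expand S -> B E
step 6: stack=$ g E B  input=a g $  — expand B -> epsilon
step 7: stack=$ g E  input=a g $  — expand E -> a
step 8: stack=$ g a  input=a g $  — match a
step 9: stack=$ g  input=g $  — match g
Accept reached after 9 steps.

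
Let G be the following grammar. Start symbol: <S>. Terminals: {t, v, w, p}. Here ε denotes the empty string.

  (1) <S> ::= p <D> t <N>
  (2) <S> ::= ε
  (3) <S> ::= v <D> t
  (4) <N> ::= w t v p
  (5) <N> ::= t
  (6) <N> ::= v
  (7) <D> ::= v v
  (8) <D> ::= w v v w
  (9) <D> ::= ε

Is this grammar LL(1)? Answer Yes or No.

FIRST(<S>) = {ε, p, v}
FIRST(<N>) = {t, v, w}
FIRST(<D>) = {ε, v, w}
FOLLOW(<S>) = {$}
FOLLOW(<N>) = {$}
FOLLOW(<D>) = {t}
Each cell of M receives at most one production.

Yes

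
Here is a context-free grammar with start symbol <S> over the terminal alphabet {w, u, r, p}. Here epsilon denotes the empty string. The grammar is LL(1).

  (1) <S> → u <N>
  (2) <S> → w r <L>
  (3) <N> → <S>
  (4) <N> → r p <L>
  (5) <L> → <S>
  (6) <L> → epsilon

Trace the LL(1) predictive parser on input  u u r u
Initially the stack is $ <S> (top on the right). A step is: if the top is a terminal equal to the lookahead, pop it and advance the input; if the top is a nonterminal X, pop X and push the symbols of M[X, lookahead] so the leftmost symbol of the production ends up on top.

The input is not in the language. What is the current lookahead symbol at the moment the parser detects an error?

     Stack      Input      Action
  1  $ <S>      u u r u $  expand <S> → u <N>
  2  $ <N> u    u u r u $  match u
  3  $ <N>      u r u $    expand <N> → <S>
  4  $ <S>      u r u $    expand <S> → u <N>
  5  $ <N> u    u r u $    match u
  6  $ <N>      r u $      expand <N> → r p <L>
  7  $ <L> p r  r u $      match r
  8  $ <L> p    u $        error: top is terminal p but lookahead is u

u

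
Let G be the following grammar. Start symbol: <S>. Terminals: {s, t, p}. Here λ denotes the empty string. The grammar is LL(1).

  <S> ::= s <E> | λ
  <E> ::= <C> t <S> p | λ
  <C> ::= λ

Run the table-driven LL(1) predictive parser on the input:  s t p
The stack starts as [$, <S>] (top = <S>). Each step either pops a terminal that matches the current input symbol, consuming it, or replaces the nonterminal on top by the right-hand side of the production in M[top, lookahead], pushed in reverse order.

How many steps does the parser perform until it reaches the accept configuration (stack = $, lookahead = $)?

     Stack          Input    Action
  1  $ <S>          s t p $  expand <S> ::= s <E>
  2  $ <E> s        s t p $  match s
  3  $ <E>          t p $    expand <E> ::= <C> t <S> p
  4  $ p <S> t <C>  t p $    expand <C> ::= λ
  5  $ p <S> t      t p $    match t
  6  $ p <S>        p $      expand <S> ::= λ
  7  $ p            p $      match p
Accept reached after 7 steps.

7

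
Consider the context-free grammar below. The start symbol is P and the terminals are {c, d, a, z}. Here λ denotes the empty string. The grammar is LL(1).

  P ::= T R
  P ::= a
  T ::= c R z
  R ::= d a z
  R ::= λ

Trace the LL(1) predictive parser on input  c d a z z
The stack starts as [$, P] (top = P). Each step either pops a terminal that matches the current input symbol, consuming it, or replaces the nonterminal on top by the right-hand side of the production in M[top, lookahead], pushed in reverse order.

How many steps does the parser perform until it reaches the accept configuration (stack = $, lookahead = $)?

9

     Stack        Input        Action
  1  $ P          c d a z z $  expand P ::= T R
  2  $ R T        c d a z z $  expand T ::= c R z
  3  $ R z R c    c d a z z $  match c
  4  $ R z R      d a z z $    expand R ::= d a z
  5  $ R z z a d  d a z z $    match d
  6  $ R z z a    a z z $      match a
  7  $ R z z      z z $        match z
  8  $ R z        z $          match z
  9  $ R          $            expand R ::= λ
Accept reached after 9 steps.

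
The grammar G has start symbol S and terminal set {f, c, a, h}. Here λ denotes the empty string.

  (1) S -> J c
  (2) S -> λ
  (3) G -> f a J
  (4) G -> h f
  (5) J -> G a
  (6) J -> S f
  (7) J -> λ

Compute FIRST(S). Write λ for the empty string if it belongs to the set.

{λ, c, f, h}

FIRST(G) = {f, h}
FIRST(S) = {λ, c, f, h}  (via J c)
FIRST(J) = {λ, c, f, h}  (via G a, S f)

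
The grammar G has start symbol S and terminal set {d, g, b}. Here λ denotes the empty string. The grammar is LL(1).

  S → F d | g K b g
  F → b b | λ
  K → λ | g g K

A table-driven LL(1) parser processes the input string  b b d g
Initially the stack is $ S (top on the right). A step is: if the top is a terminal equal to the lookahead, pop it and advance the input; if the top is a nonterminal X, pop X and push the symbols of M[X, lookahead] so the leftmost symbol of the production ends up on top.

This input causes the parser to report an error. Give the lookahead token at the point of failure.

step 1: stack=$ S  input=b b d g $  — expand S → F d
step 2: stack=$ d F  input=b b d g $  — expand F → b b
step 3: stack=$ d b b  input=b b d g $  — match b
step 4: stack=$ d b  input=b d g $  — match b
step 5: stack=$ d  input=d g $  — match d
step 6: stack=$  input=g $  — error: stack empty but input remains

g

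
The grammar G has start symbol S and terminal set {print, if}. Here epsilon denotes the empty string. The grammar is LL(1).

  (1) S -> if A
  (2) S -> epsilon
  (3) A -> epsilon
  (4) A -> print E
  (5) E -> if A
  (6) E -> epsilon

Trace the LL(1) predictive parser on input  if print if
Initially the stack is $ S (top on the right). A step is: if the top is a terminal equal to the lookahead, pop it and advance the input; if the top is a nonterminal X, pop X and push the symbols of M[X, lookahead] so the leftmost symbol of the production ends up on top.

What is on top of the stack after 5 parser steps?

if

     Stack      Input          Action
  1  $ S        if print if $  expand S -> if A
  2  $ A if     if print if $  match if
  3  $ A        print if $     expand A -> print E
  4  $ E print  print if $     match print
  5  $ E        if $           expand E -> if A
Stack after step 5: $ A if (top = if).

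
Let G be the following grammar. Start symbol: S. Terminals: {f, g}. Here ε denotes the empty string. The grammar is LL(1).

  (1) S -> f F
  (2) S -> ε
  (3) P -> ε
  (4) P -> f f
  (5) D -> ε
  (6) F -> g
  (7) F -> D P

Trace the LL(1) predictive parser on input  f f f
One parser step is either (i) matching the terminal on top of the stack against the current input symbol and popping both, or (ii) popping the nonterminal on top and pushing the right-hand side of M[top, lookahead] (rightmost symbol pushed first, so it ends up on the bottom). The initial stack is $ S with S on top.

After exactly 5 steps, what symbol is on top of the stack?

f

step 1: stack=$ S  input=f f f $  — expand S -> f F
step 2: stack=$ F f  input=f f f $  — match f
step 3: stack=$ F  input=f f $  — expand F -> D P
step 4: stack=$ P D  input=f f $  — expand D -> ε
step 5: stack=$ P  input=f f $  — expand P -> f f
Stack after step 5: $ f f (top = f).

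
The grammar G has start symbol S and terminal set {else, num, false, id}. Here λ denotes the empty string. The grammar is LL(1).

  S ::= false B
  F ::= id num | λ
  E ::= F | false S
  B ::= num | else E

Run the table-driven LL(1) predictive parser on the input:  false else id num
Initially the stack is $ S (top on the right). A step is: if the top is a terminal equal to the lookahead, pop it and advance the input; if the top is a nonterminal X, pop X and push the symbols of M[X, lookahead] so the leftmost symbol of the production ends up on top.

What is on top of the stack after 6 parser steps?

     Stack      Input                Action
  1  $ S        false else id num $  expand S ::= false B
  2  $ B false  false else id num $  match false
  3  $ B        else id num $        expand B ::= else E
  4  $ E else   else id num $        match else
  5  $ E        id num $             expand E ::= F
  6  $ F        id num $             expand F ::= id num
Stack after step 6: $ num id (top = id).

id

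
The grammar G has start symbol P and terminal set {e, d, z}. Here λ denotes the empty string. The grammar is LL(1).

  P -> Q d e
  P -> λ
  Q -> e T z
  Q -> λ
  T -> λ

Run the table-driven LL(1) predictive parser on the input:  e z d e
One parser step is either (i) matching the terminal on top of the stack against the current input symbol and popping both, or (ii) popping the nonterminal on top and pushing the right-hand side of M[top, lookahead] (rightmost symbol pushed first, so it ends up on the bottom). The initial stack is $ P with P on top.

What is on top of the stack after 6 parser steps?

step 1: stack=$ P  input=e z d e $  — expand P -> Q d e
step 2: stack=$ e d Q  input=e z d e $  — expand Q -> e T z
step 3: stack=$ e d z T e  input=e z d e $  — match e
step 4: stack=$ e d z T  input=z d e $  — expand T -> λ
step 5: stack=$ e d z  input=z d e $  — match z
step 6: stack=$ e d  input=d e $  — match d
Stack after step 6: $ e (top = e).

e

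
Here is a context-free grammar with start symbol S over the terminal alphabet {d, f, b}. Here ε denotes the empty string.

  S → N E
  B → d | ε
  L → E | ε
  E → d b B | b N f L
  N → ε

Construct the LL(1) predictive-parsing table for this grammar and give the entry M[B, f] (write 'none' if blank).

none

FIRST(B): from B→d we get {d}; from B→ε we get {ε}. So FIRST(B) = {ε, d}.
FIRST(E): from E→d b B we get {d}; from E→b N f L we get {b}. So FIRST(E) = {b, d}.
FIRST(N): from N→ε we get {ε}. So FIRST(N) = {ε}.
FIRST(S): from S→N E we get {b, d}. So FIRST(S) = {b, d}.
FIRST(L): from L→E we get {b, d}; from L→ε we get {ε}. So FIRST(L) = {ε, b, d}.
FOLLOW(S) includes $ since S is the start symbol.
FOLLOW(B): in E→d b B, the suffix after B is empty, so FOLLOW(B) ⊇ FOLLOW(E) = {$}. Thus FOLLOW(B) = {$}.
FOLLOW(E): in S→N E, the suffix after E is empty, so FOLLOW(E) ⊇ FOLLOW(S) = {$}; in L→E, the suffix after E is empty, so FOLLOW(E) ⊇ FOLLOW(L) = {$}. Thus FOLLOW(E) = {$}.
For B → d: FIRST(d) = {d}, so it goes in M[B, t] for t ∈ {d}.
For B → ε: FIRST(ε) = {ε}, so it goes in M[B, t] for t ∈ {}; since ε ∈ FIRST, also for every t ∈ FOLLOW(B) = {$}.
None of these place a production in M[B, f].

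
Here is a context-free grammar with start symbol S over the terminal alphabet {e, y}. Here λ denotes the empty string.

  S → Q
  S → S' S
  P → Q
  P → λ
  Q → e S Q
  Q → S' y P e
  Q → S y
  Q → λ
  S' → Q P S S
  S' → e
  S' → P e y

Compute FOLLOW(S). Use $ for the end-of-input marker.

FIRST(S) = {λ, e, y}  (via Q, S' S)
FIRST(P) = {λ, e, y}  (via Q)
FIRST(Q) = {λ, e, y}  (via S' y P e, S y)
FIRST(S') = {λ, e, y}  (via Q P S S, P e y)
FOLLOW(S) includes $ since S is the start symbol.
FOLLOW(S): in S→S' S, the suffix after S is empty (adds nothing new); in Q→e S Q, S is followed by Q with FIRST {λ, e, y}; in Q→e S Q, the suffix after S is nullable, so FOLLOW(S) ⊇ FOLLOW(Q) = {$, e, y}; in Q→S y, S is followed by y with FIRST {y}; in S'→Q P S S (occurrence 1), S is followed by S with FIRST {λ, e, y}; in S'→Q P S S (occurrence 1), the suffix after S is nullable, so FOLLOW(S) ⊇ FOLLOW(S') = {$, e, y}; in S'→Q P S S (occurrence 2), the suffix after S is empty, so FOLLOW(S) ⊇ FOLLOW(S') = {$, e, y}. Thus FOLLOW(S) = {$, e, y}.
FOLLOW(S'): in S→S' S, S' is followed by S with FIRST {λ, e, y}; in S→S' S, the suffix after S' is nullable, so FOLLOW(S') ⊇ FOLLOW(S) = {$, e, y}; in Q→S' y P e, S' is followed by y P e with FIRST {y}. Thus FOLLOW(S') = {$, e, y}.
FOLLOW(P): in Q→S' y P e, P is followed by e with FIRST {e}; in S'→Q P S S, P is followed by S S with FIRST {λ, e, y}; in S'→Q P S S, the suffix after P is nullable, so FOLLOW(P) ⊇ FOLLOW(S') = {$, e, y}; in S'→P e y, P is followed by e y with FIRST {e}. Thus FOLLOW(P) = {$, e, y}.
FOLLOW(Q): in S→Q, the suffix after Q is empty, so FOLLOW(Q) ⊇ FOLLOW(S) = {$, e, y}; in P→Q, the suffix after Q is empty, so FOLLOW(Q) ⊇ FOLLOW(P) = {$, e, y}; in Q→e S Q, the suffix after Q is empty (adds nothing new); in S'→Q P S S, Q is followed by P S S with FIRST {λ, e, y}; in S'→Q P S S, the suffix after Q is nullable, so FOLLOW(Q) ⊇ FOLLOW(S') = {$, e, y}. Thus FOLLOW(Q) = {$, e, y}.

{$, e, y}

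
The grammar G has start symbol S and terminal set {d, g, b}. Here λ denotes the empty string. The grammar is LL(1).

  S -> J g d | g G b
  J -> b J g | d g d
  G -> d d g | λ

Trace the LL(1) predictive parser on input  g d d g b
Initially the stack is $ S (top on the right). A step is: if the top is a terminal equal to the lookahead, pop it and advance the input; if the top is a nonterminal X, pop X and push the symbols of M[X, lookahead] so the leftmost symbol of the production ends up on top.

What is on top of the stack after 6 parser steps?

b

step 1: stack=$ S  input=g d d g b $  — expand S -> g G b
step 2: stack=$ b G g  input=g d d g b $  — match g
step 3: stack=$ b G  input=d d g b $  — expand G -> d d g
step 4: stack=$ b g d d  input=d d g b $  — match d
step 5: stack=$ b g d  input=d g b $  — match d
step 6: stack=$ b g  input=g b $  — match g
Stack after step 6: $ b (top = b).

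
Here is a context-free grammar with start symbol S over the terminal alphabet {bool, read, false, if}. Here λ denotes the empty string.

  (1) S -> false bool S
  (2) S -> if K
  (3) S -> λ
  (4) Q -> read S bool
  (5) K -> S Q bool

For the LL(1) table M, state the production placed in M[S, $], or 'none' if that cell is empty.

S -> λ

FIRST(S): from S->false bool S we get {false}; from S->if K we get {if}; from S->λ we get {λ}. So FIRST(S) = {λ, false, if}.
FIRST(Q): from Q->read S bool we get {read}. So FIRST(Q) = {read}.
FIRST(K): from K->S Q bool we get {false, if, read}. So FIRST(K) = {false, if, read}.
FOLLOW(S) includes $ since S is the start symbol.
FOLLOW(S): in S->false bool S, the suffix after S is empty (adds nothing new); in Q->read S bool, S is followed by bool with FIRST {bool}; in K->S Q bool, S is followed by Q bool with FIRST {read}. Thus FOLLOW(S) = {$, bool, read}.
For S -> false bool S: FIRST(false bool S) = {false}, so it goes in M[S, t] for t ∈ {false}.
For S -> if K: FIRST(if K) = {if}, so it goes in M[S, t] for t ∈ {if}.
For S -> λ: FIRST(λ) = {λ}, so it goes in M[S, t] for t ∈ {}; since λ ∈ FIRST, also for every t ∈ FOLLOW(S) = {$, bool, read}.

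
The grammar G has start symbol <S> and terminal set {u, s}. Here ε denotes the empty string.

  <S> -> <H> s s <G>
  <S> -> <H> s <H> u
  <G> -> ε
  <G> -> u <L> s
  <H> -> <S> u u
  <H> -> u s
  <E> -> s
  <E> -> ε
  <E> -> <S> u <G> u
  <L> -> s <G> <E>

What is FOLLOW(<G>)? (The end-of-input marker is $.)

FIRST(<G>): from <G>->ε we get {ε}; from <G>->u <L> s we get {u}. So FIRST(<G>) = {ε, u}.
FIRST(<L>): from <L>->s <G> <E> we get {s}. So FIRST(<L>) = {s}.
FIRST(<S>): from <S>-><H> s s <G> we get {u}; from <S>-><H> s <H> u we get {u}. So FIRST(<S>) = {u}.
FIRST(<H>): from <H>-><S> u u we get {u}; from <H>->u s we get {u}. So FIRST(<H>) = {u}.
FIRST(<E>): from <E>->s we get {s}; from <E>->ε we get {ε}; from <E>-><S> u <G> u we get {u}. So FIRST(<E>) = {ε, s, u}.
FOLLOW(<S>) includes $ since <S> is the start symbol.
FOLLOW(<S>): in <H>-><S> u u, <S> is followed by u u with FIRST {u}; in <E>-><S> u <G> u, <S> is followed by u <G> u with FIRST {u}. Thus FOLLOW(<S>) = {$, u}.
FOLLOW(<H>): in <S>-><H> s s <G>, <H> is followed by s s <G> with FIRST {s}; in <S>-><H> s <H> u (occurrence 1), <H> is followed by s <H> u with FIRST {s}; in <S>-><H> s <H> u (occurrence 2), <H> is followed by u with FIRST {u}. Thus FOLLOW(<H>) = {s, u}.
FOLLOW(<L>): in <G>->u <L> s, <L> is followed by s with FIRST {s}. Thus FOLLOW(<L>) = {s}.
FOLLOW(<G>): in <S>-><H> s s <G>, the suffix after <G> is empty, so FOLLOW(<G>) ⊇ FOLLOW(<S>) = {$, u}; in <E>-><S> u <G> u, <G> is followed by u with FIRST {u}; in <L>->s <G> <E>, <G> is followed by <E> with FIRST {ε, s, u}; in <L>->s <G> <E>, the suffix after <G> is nullable, so FOLLOW(<G>) ⊇ FOLLOW(<L>) = {s}. Thus FOLLOW(<G>) = {$, s, u}.
FOLLOW(<E>): in <L>->s <G> <E>, the suffix after <E> is empty, so FOLLOW(<E>) ⊇ FOLLOW(<L>) = {s}. Thus FOLLOW(<E>) = {s}.

{$, s, u}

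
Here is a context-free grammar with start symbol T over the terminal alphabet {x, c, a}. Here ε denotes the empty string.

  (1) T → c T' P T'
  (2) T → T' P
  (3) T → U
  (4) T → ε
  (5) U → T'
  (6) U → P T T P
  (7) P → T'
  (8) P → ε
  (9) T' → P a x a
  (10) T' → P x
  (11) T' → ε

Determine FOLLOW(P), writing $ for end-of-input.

FIRST(T): from T→c T' P T' we get {c}; from T→T' P we get {ε, a, x}; from T→U we get {ε, a, c, x}; from T→ε we get {ε}. So FIRST(T) = {ε, a, c, x}.
FIRST(U): from U→T' we get {ε, a, x}; from U→P T T P we get {ε, a, c, x}. So FIRST(U) = {ε, a, c, x}.
FIRST(P): from P→T' we get {ε, a, x}; from P→ε we get {ε}. So FIRST(P) = {ε, a, x}.
FIRST(T'): from T'→P a x a we get {a, x}; from T'→P x we get {a, x}; from T'→ε we get {ε}. So FIRST(T') = {ε, a, x}.
FOLLOW(T) includes $ since T is the start symbol.
FOLLOW(T): in U→P T T P (occurrence 1), T is followed by T P with FIRST {ε, a, c, x}; in U→P T T P (occurrence 1), the suffix after T is nullable, so FOLLOW(T) ⊇ FOLLOW(U) = {$, a, c, x}; in U→P T T P (occurrence 2), T is followed by P with FIRST {ε, a, x}; in U→P T T P (occurrence 2), the suffix after T is nullable, so FOLLOW(T) ⊇ FOLLOW(U) = {$, a, c, x}. Thus FOLLOW(T) = {$, a, c, x}.
FOLLOW(U): in T→U, the suffix after U is empty, so FOLLOW(U) ⊇ FOLLOW(T) = {$, a, c, x}. Thus FOLLOW(U) = {$, a, c, x}.
FOLLOW(P): in T→c T' P T', P is followed by T' with FIRST {ε, a, x}; in T→c T' P T', the suffix after P is nullable, so FOLLOW(P) ⊇ FOLLOW(T) = {$, a, c, x}; in T→T' P, the suffix after P is empty, so FOLLOW(P) ⊇ FOLLOW(T) = {$, a, c, x}; in U→P T T P (occurrence 1), P is followed by T T P with FIRST {ε, a, c, x}; in U→P T T P (occurrence 1), the suffix after P is nullable, so FOLLOW(P) ⊇ FOLLOW(U) = {$, a, c, x}; in U→P T T P (occurrence 2), the suffix after P is empty, so FOLLOW(P) ⊇ FOLLOW(U) = {$, a, c, x}; in T'→P a x a, P is followed by a x a with FIRST {a}; in T'→P x, P is followed by x with FIRST {x}. Thus FOLLOW(P) = {$, a, c, x}.
FOLLOW(T'): in T→c T' P T' (occurrence 1), T' is followed by P T' with FIRST {ε, a, x}; in T→c T' P T' (occurrence 1), the suffix after T' is nullable, so FOLLOW(T') ⊇ FOLLOW(T) = {$, a, c, x}; in T→c T' P T' (occurrence 2), the suffix after T' is empty, so FOLLOW(T') ⊇ FOLLOW(T) = {$, a, c, x}; in T→T' P, T' is followed by P with FIRST {ε, a, x}; in T→T' P, the suffix after T' is nullable, so FOLLOW(T') ⊇ FOLLOW(T) = {$, a, c, x}; in U→T', the suffix after T' is empty, so FOLLOW(T') ⊇ FOLLOW(U) = {$, a, c, x}; in P→T', the suffix after T' is empty, so FOLLOW(T') ⊇ FOLLOW(P) = {$, a, c, x}. Thus FOLLOW(T') = {$, a, c, x}.

{$, a, c, x}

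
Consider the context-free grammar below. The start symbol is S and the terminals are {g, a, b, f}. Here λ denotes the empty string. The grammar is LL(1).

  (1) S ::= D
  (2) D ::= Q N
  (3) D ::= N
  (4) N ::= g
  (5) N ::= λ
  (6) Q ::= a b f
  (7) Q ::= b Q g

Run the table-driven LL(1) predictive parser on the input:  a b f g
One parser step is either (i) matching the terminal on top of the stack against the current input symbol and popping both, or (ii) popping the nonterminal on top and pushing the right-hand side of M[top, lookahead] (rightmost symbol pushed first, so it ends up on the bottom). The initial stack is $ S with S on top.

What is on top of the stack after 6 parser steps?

N

     Stack      Input      Action
  1  $ S        a b f g $  expand S ::= D
  2  $ D        a b f g $  expand D ::= Q N
  3  $ N Q      a b f g $  expand Q ::= a b f
  4  $ N f b a  a b f g $  match a
  5  $ N f b    b f g $    match b
  6  $ N f      f g $      match f
Stack after step 6: $ N (top = N).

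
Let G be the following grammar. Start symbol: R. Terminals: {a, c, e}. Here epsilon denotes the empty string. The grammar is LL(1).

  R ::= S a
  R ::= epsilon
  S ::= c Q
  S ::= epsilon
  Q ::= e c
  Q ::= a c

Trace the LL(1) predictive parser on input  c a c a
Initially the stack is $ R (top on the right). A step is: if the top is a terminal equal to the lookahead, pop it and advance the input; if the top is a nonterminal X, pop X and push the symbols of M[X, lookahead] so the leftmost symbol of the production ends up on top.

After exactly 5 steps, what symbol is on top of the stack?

c

     Stack    Input      Action
  1  $ R      c a c a $  expand R ::= S a
  2  $ a S    c a c a $  expand S ::= c Q
  3  $ a Q c  c a c a $  match c
  4  $ a Q    a c a $    expand Q ::= a c
  5  $ a c a  a c a $    match a
Stack after step 5: $ a c (top = c).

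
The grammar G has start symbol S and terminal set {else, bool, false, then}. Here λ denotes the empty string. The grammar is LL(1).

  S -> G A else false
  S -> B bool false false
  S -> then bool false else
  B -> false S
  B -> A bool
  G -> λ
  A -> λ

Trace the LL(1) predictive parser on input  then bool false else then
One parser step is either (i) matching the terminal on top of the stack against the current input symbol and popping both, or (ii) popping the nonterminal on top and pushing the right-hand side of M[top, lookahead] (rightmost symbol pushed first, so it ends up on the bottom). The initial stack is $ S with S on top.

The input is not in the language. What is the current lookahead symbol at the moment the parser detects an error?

then

     Stack                   Input                        Action
  1  $ S                     then bool false else then $  expand S -> then bool false else
  2  $ else false bool then  then bool false else then $  match then
  3  $ else false bool       bool false else then $       match bool
  4  $ else false            false else then $            match false
  5  $ else                  else then $                  match else
  6  $                       then $                       error: stack empty but input remains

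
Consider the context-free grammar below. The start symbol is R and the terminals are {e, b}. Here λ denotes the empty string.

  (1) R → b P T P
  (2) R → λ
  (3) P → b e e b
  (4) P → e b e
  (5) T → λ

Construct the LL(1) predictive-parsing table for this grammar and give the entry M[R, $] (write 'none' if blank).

R → λ

FIRST(R) = {λ, b}
FIRST(P) = {b, e}
FIRST(T) = {λ}
FOLLOW(R) includes $ since R is the start symbol.
FOLLOW(R): R appears on no right-hand side. Thus FOLLOW(R) = {$}.
For R → b P T P: FIRST(b P T P) = {b}, so it goes in M[R, t] for t ∈ {b}.
For R → λ: FIRST(λ) = {λ}, so it goes in M[R, t] for t ∈ {}; since λ ∈ FIRST, also for every t ∈ FOLLOW(R) = {$}.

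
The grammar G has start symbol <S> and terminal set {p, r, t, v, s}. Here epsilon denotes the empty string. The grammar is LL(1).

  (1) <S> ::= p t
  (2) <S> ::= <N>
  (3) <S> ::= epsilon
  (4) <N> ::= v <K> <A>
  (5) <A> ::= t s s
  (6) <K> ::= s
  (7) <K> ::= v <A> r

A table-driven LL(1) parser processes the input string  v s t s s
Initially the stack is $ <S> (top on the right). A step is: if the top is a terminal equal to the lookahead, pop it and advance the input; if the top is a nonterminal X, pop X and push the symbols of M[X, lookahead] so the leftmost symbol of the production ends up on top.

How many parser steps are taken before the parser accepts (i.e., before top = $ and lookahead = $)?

     Stack        Input        Action
  1  $ <S>        v s t s s $  expand <S> ::= <N>
  2  $ <N>        v s t s s $  expand <N> ::= v <K> <A>
  3  $ <A> <K> v  v s t s s $  match v
  4  $ <A> <K>    s t s s $    expand <K> ::= s
  5  $ <A> s      s t s s $    match s
  6  $ <A>        t s s $      expand <A> ::= t s s
  7  $ s s t      t s s $      match t
  8  $ s s        s s $        match s
  9  $ s          s $          match s
Accept reached after 9 steps.

9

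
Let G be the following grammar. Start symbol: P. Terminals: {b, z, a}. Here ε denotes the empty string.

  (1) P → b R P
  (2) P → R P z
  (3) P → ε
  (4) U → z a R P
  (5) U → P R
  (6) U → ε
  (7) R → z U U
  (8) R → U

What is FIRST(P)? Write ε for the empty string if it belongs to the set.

{ε, b, z}

FIRST(P) = {ε, b, z}  (via R P z)
FIRST(U) = {ε, b, z}  (via P R)
FIRST(R) = {ε, b, z}  (via U)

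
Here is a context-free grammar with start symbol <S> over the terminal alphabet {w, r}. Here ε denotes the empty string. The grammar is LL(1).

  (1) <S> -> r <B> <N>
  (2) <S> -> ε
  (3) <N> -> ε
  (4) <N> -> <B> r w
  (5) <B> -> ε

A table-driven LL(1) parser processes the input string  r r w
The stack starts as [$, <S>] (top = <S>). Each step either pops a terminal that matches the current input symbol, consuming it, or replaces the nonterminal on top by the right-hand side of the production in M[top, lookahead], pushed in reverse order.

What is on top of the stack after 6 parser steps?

w

step 1: stack=$ <S>  input=r r w $  — expand <S> -> r <B> <N>
step 2: stack=$ <N> <B> r  input=r r w $  — match r
step 3: stack=$ <N> <B>  input=r w $  — expand <B> -> ε
step 4: stack=$ <N>  input=r w $  — expand <N> -> <B> r w
step 5: stack=$ w r <B>  input=r w $  — expand <B> -> ε
step 6: stack=$ w r  input=r w $  — match r
Stack after step 6: $ w (top = w).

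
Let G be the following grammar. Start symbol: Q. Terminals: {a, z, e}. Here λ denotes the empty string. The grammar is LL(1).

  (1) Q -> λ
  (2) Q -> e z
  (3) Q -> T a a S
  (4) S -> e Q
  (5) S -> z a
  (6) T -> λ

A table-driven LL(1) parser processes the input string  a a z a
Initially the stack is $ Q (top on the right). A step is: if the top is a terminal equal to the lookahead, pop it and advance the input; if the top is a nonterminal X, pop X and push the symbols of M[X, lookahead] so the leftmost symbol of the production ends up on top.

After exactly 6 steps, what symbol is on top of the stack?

a

     Stack      Input      Action
  1  $ Q        a a z a $  expand Q -> T a a S
  2  $ S a a T  a a z a $  expand T -> λ
  3  $ S a a    a a z a $  match a
  4  $ S a      a z a $    match a
  5  $ S        z a $      expand S -> z a
  6  $ a z      z a $      match z
Stack after step 6: $ a (top = a).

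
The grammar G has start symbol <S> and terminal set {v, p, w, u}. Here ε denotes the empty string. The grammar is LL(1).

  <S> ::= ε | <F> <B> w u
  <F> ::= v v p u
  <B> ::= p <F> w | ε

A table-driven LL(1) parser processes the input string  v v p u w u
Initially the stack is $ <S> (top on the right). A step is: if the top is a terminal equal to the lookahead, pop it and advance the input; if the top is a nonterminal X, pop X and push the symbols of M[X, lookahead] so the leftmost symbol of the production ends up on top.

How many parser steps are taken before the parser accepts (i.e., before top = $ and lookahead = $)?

9

     Stack              Input          Action
  1  $ <S>              v v p u w u $  expand <S> ::= <F> <B> w u
  2  $ u w <B> <F>      v v p u w u $  expand <F> ::= v v p u
  3  $ u w <B> u p v v  v v p u w u $  match v
  4  $ u w <B> u p v    v p u w u $    match v
  5  $ u w <B> u p      p u w u $      match p
  6  $ u w <B> u        u w u $        match u
  7  $ u w <B>          w u $          expand <B> ::= ε
  8  $ u w              w u $          match w
  9  $ u                u $            match u
Accept reached after 9 steps.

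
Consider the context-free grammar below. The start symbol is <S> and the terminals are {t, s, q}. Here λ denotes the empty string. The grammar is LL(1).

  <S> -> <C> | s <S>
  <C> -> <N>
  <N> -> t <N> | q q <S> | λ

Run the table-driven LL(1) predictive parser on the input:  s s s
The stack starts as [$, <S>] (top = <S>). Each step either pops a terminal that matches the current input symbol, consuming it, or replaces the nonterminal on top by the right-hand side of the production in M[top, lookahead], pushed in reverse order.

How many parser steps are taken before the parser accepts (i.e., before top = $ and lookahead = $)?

9

step 1: stack=$ <S>  input=s s s $  — expand <S> -> s <S>
step 2: stack=$ <S> s  input=s s s $  — match s
step 3: stack=$ <S>  input=s s $  — expand <S> -> s <S>
step 4: stack=$ <S> s  input=s s $  — match s
step 5: stack=$ <S>  input=s $  — expand <S> -> s <S>
step 6: stack=$ <S> s  input=s $  — match s
step 7: stack=$ <S>  input=$  — expand <S> -> <C>
step 8: stack=$ <C>  input=$  — expand <C> -> <N>
step 9: stack=$ <N>  input=$  — expand <N> -> λ
Accept reached after 9 steps.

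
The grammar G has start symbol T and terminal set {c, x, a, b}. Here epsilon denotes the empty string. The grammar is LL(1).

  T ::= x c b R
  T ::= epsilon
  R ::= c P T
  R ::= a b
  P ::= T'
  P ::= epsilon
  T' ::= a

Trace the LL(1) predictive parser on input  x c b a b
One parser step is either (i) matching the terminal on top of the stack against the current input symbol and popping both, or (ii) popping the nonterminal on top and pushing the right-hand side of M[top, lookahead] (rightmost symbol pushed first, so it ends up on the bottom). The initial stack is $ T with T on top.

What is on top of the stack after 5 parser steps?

a

step 1: stack=$ T  input=x c b a b $  — expand T ::= x c b R
step 2: stack=$ R b c x  input=x c b a b $  — match x
step 3: stack=$ R b c  input=c b a b $  — match c
step 4: stack=$ R b  input=b a b $  — match b
step 5: stack=$ R  input=a b $  — expand R ::= a b
Stack after step 5: $ b a (top = a).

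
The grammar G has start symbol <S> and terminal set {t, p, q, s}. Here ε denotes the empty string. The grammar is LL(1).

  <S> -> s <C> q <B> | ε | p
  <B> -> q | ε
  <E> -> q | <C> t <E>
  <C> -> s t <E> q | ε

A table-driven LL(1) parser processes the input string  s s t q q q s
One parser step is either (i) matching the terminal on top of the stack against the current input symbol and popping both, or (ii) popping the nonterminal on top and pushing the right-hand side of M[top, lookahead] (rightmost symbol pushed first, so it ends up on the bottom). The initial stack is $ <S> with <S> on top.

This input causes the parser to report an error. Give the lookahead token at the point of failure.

s

      Stack              Input            Action
   1  $ <S>              s s t q q q s $  expand <S> -> s <C> q <B>
   2  $ <B> q <C> s      s s t q q q s $  match s
   3  $ <B> q <C>        s t q q q s $    expand <C> -> s t <E> q
   4  $ <B> q q <E> t s  s t q q q s $    match s
   5  $ <B> q q <E> t    t q q q s $      match t
   6  $ <B> q q <E>      q q q s $        expand <E> -> q
   7  $ <B> q q q        q q q s $        match q
   8  $ <B> q q          q q s $          match q
   9  $ <B> q            q s $            match q
  10  $ <B>              s $              error: M[<B>, s] is empty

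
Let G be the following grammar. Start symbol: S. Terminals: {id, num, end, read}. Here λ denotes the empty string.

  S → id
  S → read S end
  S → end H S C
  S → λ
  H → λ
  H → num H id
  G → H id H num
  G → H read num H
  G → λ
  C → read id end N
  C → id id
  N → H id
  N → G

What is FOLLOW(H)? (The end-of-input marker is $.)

FIRST(S): from S→id we get {id}; from S→read S end we get {read}; from S→end H S C we get {end}; from S→λ we get {λ}. So FIRST(S) = {λ, end, id, read}.
FIRST(H): from H→λ we get {λ}; from H→num H id we get {num}. So FIRST(H) = {λ, num}.
FIRST(C): from C→read id end N we get {read}; from C→id id we get {id}. So FIRST(C) = {id, read}.
FIRST(G): from G→H id H num we get {id, num}; from G→H read num H we get {num, read}; from G→λ we get {λ}. So FIRST(G) = {λ, id, num, read}.
FIRST(N): from N→H id we get {id, num}; from N→G we get {λ, id, num, read}. So FIRST(N) = {λ, id, num, read}.
FOLLOW(S) includes $ since S is the start symbol.
FOLLOW(S): in S→read S end, S is followed by end with FIRST {end}; in S→end H S C, S is followed by C with FIRST {id, read}. Thus FOLLOW(S) = {$, end, id, read}.
FOLLOW(C): in S→end H S C, the suffix after C is empty, so FOLLOW(C) ⊇ FOLLOW(S) = {$, end, id, read}. Thus FOLLOW(C) = {$, end, id, read}.
FOLLOW(N): in C→read id end N, the suffix after N is empty, so FOLLOW(N) ⊇ FOLLOW(C) = {$, end, id, read}. Thus FOLLOW(N) = {$, end, id, read}.
FOLLOW(G): in N→G, the suffix after G is empty, so FOLLOW(G) ⊇ FOLLOW(N) = {$, end, id, read}. Thus FOLLOW(G) = {$, end, id, read}.
FOLLOW(H): in S→end H S C, H is followed by S C with FIRST {end, id, read}; in H→num H id, H is followed by id with FIRST {id}; in G→H id H num (occurrence 1), H is followed by id H num with FIRST {id}; in G→H id H num (occurrence 2), H is followed by num with FIRST {num}; in G→H read num H (occurrence 1), H is followed by read num H with FIRST {read}; in G→H read num H (occurrence 2), the suffix after H is empty, so FOLLOW(H) ⊇ FOLLOW(G) = {$, end, id, read}; in N→H id, H is followed by id with FIRST {id}. Thus FOLLOW(H) = {$, end, id, num, read}.

{$, end, id, num, read}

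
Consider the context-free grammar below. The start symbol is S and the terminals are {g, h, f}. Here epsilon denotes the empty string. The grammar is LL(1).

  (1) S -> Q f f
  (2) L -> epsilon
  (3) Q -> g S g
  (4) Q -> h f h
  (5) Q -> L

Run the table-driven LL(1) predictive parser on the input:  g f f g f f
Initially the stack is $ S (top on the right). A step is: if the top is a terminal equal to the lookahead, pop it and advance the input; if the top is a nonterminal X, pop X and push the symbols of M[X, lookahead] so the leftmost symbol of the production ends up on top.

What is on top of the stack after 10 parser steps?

f

step 1: stack=$ S  input=g f f g f f $  — expand S -> Q f f
step 2: stack=$ f f Q  input=g f f g f f $  — expand Q -> g S g
step 3: stack=$ f f g S g  input=g f f g f f $  — match g
step 4: stack=$ f f g S  input=f f g f f $  — expand S -> Q f f
step 5: stack=$ f f g f f Q  input=f f g f f $  — expand Q -> L
step 6: stack=$ f f g f f L  input=f f g f f $  — expand L -> epsilon
step 7: stack=$ f f g f f  input=f f g f f $  — match f
step 8: stack=$ f f g f  input=f g f f $  — match f
step 9: stack=$ f f g  input=g f f $  — match g
step 10: stack=$ f f  input=f f $  — match f
Stack after step 10: $ f (top = f).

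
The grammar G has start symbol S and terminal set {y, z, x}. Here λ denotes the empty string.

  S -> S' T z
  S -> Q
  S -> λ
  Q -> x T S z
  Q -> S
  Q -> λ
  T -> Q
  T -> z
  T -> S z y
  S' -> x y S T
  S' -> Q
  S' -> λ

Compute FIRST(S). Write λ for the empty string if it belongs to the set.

{λ, x, z}

FIRST(S) = {λ, x, z}  (via S' T z, Q)
FIRST(Q) = {λ, x, z}  (via S)
FIRST(T) = {λ, x, z}  (via Q, S z y)
FIRST(S') = {λ, x, z}  (via Q)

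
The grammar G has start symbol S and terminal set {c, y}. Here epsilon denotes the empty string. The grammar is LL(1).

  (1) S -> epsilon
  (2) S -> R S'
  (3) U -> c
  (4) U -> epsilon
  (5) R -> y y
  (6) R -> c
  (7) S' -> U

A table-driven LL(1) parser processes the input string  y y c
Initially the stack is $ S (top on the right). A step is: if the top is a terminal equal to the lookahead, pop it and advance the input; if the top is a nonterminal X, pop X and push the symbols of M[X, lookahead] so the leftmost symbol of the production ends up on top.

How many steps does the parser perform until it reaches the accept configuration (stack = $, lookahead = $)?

     Stack     Input    Action
  1  $ S       y y c $  expand S -> R S'
  2  $ S' R    y y c $  expand R -> y y
  3  $ S' y y  y y c $  match y
  4  $ S' y    y c $    match y
  5  $ S'      c $      expand S' -> U
  6  $ U       c $      expand U -> c
  7  $ c       c $      match c
Accept reached after 7 steps.

7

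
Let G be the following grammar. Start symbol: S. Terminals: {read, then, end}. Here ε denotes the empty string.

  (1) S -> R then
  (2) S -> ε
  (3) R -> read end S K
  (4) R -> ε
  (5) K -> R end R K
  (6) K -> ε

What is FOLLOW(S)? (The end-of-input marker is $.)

{$, end, read, then}

FIRST(R): from R->read end S K we get {read}; from R->ε we get {ε}. So FIRST(R) = {ε, read}.
FIRST(S): from S->R then we get {read, then}; from S->ε we get {ε}. So FIRST(S) = {ε, read, then}.
FIRST(K): from K->R end R K we get {end, read}; from K->ε we get {ε}. So FIRST(K) = {ε, end, read}.
FOLLOW(S) includes $ since S is the start symbol.
FOLLOW(S): in R->read end S K, S is followed by K with FIRST {ε, end, read}; in R->read end S K, the suffix after S is nullable, so FOLLOW(S) ⊇ FOLLOW(R) = {end, read, then}. Thus FOLLOW(S) = {$, end, read, then}.
FOLLOW(R): in S->R then, R is followed by then with FIRST {then}; in K->R end R K (occurrence 1), R is followed by end R K with FIRST {end}; in K->R end R K (occurrence 2), R is followed by K with FIRST {ε, end, read}; in K->R end R K (occurrence 2), the suffix after R is nullable, so FOLLOW(R) ⊇ FOLLOW(K) = {end, read, then}. Thus FOLLOW(R) = {end, read, then}.
FOLLOW(K): in R->read end S K, the suffix after K is empty, so FOLLOW(K) ⊇ FOLLOW(R) = {end, read, then}; in K->R end R K, the suffix after K is empty (adds nothing new). Thus FOLLOW(K) = {end, read, then}.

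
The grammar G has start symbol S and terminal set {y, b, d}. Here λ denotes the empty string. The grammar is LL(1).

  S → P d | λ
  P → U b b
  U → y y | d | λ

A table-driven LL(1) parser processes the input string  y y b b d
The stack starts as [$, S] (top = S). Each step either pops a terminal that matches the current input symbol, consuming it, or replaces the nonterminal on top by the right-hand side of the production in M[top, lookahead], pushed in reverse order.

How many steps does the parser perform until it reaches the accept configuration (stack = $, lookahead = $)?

step 1: stack=$ S  input=y y b b d $  — expand S → P d
step 2: stack=$ d P  input=y y b b d $  — expand P → U b b
step 3: stack=$ d b b U  input=y y b b d $  — expand U → y y
step 4: stack=$ d b b y y  input=y y b b d $  — match y
step 5: stack=$ d b b y  input=y b b d $  — match y
step 6: stack=$ d b b  input=b b d $  — match b
step 7: stack=$ d b  input=b d $  — match b
step 8: stack=$ d  input=d $  — match d
Accept reached after 8 steps.

8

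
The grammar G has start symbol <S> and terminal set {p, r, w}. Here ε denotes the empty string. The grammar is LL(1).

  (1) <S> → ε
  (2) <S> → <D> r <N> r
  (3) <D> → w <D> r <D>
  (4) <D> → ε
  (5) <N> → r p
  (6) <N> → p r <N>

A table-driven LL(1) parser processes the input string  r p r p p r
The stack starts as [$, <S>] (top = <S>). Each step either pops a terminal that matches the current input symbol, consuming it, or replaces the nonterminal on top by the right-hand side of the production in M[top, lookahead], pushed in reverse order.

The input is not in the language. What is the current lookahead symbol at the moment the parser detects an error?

p

     Stack          Input          Action
  1  $ <S>          r p r p p r $  expand <S> → <D> r <N> r
  2  $ r <N> r <D>  r p r p p r $  expand <D> → ε
  3  $ r <N> r      r p r p p r $  match r
  4  $ r <N>        p r p p r $    expand <N> → p r <N>
  5  $ r <N> r p    p r p p r $    match p
  6  $ r <N> r      r p p r $      match r
  7  $ r <N>        p p r $        expand <N> → p r <N>
  8  $ r <N> r p    p p r $        match p
  9  $ r <N> r      p r $          error: top is terminal r but lookahead is p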